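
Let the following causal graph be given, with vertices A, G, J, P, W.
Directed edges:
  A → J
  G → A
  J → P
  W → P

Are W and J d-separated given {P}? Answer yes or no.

Bayes-Ball from W | {P} reaches {A,G,J}.
J ∈ reach(W|{P}) ⇒ W ⊥̸ J | {P}.

No — W and J are d-connected given {P}.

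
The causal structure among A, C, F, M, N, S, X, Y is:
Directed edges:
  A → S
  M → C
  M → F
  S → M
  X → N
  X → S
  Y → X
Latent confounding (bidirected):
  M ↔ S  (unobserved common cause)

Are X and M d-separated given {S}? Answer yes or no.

No — X and M are d-connected given {S}.

Bayes-Ball from X | {S} reaches {A,C,F,M,N,Y}.
M ∈ reach(X|{S}) ⇒ X ⊥̸ M | {S}.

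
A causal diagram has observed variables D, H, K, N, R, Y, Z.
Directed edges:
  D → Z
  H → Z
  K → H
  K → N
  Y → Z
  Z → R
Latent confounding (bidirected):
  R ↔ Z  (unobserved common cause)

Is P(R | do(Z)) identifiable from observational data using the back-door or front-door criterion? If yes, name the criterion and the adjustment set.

P(R|do(Z)): not identifiable (no BD/FD set).

desc(Z)\{Z}={R}; candidates ⊆ {D,H,K,N,Y}.
Z↔R: latent back-door arc(s) into Z.
size 0: {}; under {} Z still reaches {D,H,K,N,R,Y} ∋ R.
size 1: {D}, {H}, {K} …(+2); under {D} Z still reaches {H,K,N,R,Y} ∋ R.
size 2: {D,H}, {D,K}, {D,N} …(+7); under {D,H} Z still reaches {R,Y} ∋ R.
Z↔R cannot be blocked by any observed set — no back-door set.
No mediator lies on a directed Z→…→R path.
Neither criterion identifies P(R|do(Z)) in this graph.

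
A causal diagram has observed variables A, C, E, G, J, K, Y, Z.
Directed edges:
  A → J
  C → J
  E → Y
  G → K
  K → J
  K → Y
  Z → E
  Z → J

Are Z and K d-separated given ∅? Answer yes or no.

Bayes-Ball from Z | ∅ reaches {E,J,Y}.
K ∉ reach(Z|∅) ⇒ Z ⊥ K | ∅.

Yes — Z ⊥ K | ∅.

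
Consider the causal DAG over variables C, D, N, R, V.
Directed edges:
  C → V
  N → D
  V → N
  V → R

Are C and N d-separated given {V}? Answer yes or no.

Bayes-Ball from C | {V} reaches ∅.
N ∉ reach(C|{V}) ⇒ C ⊥ N | {V}.

Yes — C ⊥ N | {V}.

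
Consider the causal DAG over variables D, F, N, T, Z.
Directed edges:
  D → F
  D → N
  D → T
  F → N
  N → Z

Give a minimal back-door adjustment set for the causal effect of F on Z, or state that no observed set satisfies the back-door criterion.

F→Z: minimal back-door set {D}.

desc(F)\{F}={N,Z}; candidates ⊆ {D,T}.
size 0: {}; under {} F still reaches {D,N,T,Z} ∋ Z.
{D}: F⊥Z given {D} in G with F→· removed — back-door holds.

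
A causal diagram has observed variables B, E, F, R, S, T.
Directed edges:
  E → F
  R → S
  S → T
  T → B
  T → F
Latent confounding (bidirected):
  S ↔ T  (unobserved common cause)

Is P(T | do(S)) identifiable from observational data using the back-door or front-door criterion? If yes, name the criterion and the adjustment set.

desc(S)\{S}={B,F,T}; candidates ⊆ {E,R}.
S↔T: latent back-door arc(s) into S.
size 0: {}; under {} S still reaches {B,F,R,T} ∋ T.
size 1: {E}, {R}; under {E} S still reaches {B,F,R,T} ∋ T.
size 2: {E,R}; under {E,R} S still reaches {B,F,T} ∋ T.
S↔T cannot be blocked by any observed set — no back-door set.
No mediator lies on a directed S→…→T path.
Neither criterion identifies P(T|do(S)) in this graph.

P(T|do(S)): not identifiable (no BD/FD set).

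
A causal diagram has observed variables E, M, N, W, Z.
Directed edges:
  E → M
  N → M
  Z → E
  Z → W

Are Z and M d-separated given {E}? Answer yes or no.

Yes — Z ⊥ M | {E}.

Bayes-Ball from Z | {E} reaches {W}.
M ∉ reach(Z|{E}) ⇒ Z ⊥ M | {E}.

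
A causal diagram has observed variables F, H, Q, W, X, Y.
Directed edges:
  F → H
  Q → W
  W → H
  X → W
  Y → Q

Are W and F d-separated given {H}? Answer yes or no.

Bayes-Ball from W | {H} reaches {F,Q,X,Y}.
F ∈ reach(W|{H}) ⇒ W ⊥̸ F | {H}.

No — W and F are d-connected given {H}.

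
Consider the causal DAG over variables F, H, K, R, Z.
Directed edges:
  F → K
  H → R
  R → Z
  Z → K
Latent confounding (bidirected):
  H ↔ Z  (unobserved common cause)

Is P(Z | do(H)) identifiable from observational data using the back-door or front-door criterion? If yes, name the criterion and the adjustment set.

P(Z|do(H)): frontdoor, adjust for {R}.

desc(H)\{H}={K,R,Z}; candidates ⊆ {F}.
H↔Z: latent back-door arc(s) into H.
size 0: {}; under {} H still reaches {K,Z} ∋ Z.
size 1: {F}; under {F} H still reaches {K,Z} ∋ Z.
H↔Z cannot be blocked by any observed set — no back-door set.
{R}: (i) intercepts every directed H→Z path; (ii) no back-door H→{R}; (iii) {H} blocks every back-door {R}→Z. Front-door holds.
P(Z|do(H)) = Σ_{R} P(R|H) Σ_{H'} P(Z|R,H')P(H').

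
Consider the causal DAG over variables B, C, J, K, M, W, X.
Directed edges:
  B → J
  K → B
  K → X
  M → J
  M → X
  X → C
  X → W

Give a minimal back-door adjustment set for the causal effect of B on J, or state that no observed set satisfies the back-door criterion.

B→J: minimal back-door set ∅.

desc(B)\{B}={J}; candidates ⊆ {C,K,M,W,X}.
∅: B⊥J given ∅ in G with B→· removed — back-door holds.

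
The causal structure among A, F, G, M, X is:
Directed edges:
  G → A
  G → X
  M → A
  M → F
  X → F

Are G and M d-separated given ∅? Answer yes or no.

Yes — G ⊥ M | ∅.

Bayes-Ball from G | ∅ reaches {A,F,X}.
M ∉ reach(G|∅) ⇒ G ⊥ M | ∅.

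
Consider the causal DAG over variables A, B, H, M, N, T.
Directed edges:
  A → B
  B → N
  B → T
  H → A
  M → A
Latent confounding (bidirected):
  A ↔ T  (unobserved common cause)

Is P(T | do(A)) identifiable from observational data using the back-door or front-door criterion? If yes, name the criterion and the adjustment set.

P(T|do(A)): frontdoor, adjust for {B}.

desc(A)\{A}={B,N,T}; candidates ⊆ {H,M}.
A↔T: latent back-door arc(s) into A.
size 0: {}; under {} A still reaches {H,M,T} ∋ T.
size 1: {H}, {M}; under {H} A still reaches {M,T} ∋ T.
size 2: {H,M}; under {H,M} A still reaches {T} ∋ T.
A↔T cannot be blocked by any observed set — no back-door set.
{B}: (i) intercepts every directed A→T path; (ii) no back-door A→{B}; (iii) {A} blocks every back-door {B}→T. Front-door holds.
P(T|do(A)) = Σ_{B} P(B|A) Σ_{A'} P(T|B,A')P(A').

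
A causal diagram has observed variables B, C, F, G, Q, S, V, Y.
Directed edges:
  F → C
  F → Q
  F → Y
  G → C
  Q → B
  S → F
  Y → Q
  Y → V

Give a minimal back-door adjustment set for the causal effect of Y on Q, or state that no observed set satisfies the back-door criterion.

Y→Q: minimal back-door set {F}.

desc(Y)\{Y}={B,Q,V}; candidates ⊆ {C,F,G,S}.
size 0: {}; under {} Y still reaches {B,C,F,Q,S} ∋ Q.
{F}: Y⊥Q given {F} in G with Y→· removed — back-door holds.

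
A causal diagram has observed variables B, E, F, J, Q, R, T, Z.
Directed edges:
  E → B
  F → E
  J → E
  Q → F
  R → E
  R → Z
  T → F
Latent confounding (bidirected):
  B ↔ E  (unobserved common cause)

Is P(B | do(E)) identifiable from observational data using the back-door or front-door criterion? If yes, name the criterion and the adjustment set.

P(B|do(E)): not identifiable (no BD/FD set).

desc(E)\{E}={B}; candidates ⊆ {F,J,Q,R,T,Z}.
E↔B: latent back-door arc(s) into E.
size 0: {}; under {} E still reaches {B,F,J,Q,R,T,Z} ∋ B.
size 1: {F}, {J}, {Q} …(+3); under {F} E still reaches {B,J,R,Z} ∋ B.
size 2: {F,J}, {F,Q}, {F,R} …(+12); under {F,J} E still reaches {B,R,Z} ∋ B.
E↔B cannot be blocked by any observed set — no back-door set.
No mediator lies on a directed E→…→B path.
Neither criterion identifies P(B|do(E)) in this graph.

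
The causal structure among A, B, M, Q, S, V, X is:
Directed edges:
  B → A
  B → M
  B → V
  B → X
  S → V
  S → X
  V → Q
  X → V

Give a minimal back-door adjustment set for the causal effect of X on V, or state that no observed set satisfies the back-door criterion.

X→V: minimal back-door set {B, S}.

desc(X)\{X}={Q,V}; candidates ⊆ {A,B,M,S}.
size 0: {}; under {} X still reaches {A,B,M,Q,S,V} ∋ V.
size 1: {A}, {B}, {M} …(+1); under {A} X still reaches {B,M,Q,S,V} ∋ V.
{B,S}: X⊥V given {B,S} in G with X→· removed — back-door holds.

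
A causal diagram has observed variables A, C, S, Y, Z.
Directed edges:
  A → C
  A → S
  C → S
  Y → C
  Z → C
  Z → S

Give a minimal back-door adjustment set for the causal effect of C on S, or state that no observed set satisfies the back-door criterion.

desc(C)\{C}={S}; candidates ⊆ {A,Y,Z}.
size 0: {}; under {} C still reaches {A,S,Y,Z} ∋ S.
size 1: {A}, {Y}, {Z}; under {A} C still reaches {S,Y,Z} ∋ S.
{A,Z}: C⊥S given {A,Z} in G with C→· removed — back-door holds.

C→S: minimal back-door set {A, Z}.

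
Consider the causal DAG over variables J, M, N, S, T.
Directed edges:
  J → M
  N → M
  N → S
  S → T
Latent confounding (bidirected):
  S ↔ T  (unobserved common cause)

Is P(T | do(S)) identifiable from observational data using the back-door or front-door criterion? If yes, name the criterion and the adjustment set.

desc(S)\{S}={T}; candidates ⊆ {J,M,N}.
S↔T: latent back-door arc(s) into S.
size 0: {}; under {} S still reaches {M,N,T} ∋ T.
size 1: {J}, {M}, {N}; under {J} S still reaches {M,N,T} ∋ T.
size 2: {J,M}, {J,N}, {M,N}; under {J,M} S still reaches {N,T} ∋ T.
S↔T cannot be blocked by any observed set — no back-door set.
No mediator lies on a directed S→…→T path.
Neither criterion identifies P(T|do(S)) in this graph.

P(T|do(S)): not identifiable (no BD/FD set).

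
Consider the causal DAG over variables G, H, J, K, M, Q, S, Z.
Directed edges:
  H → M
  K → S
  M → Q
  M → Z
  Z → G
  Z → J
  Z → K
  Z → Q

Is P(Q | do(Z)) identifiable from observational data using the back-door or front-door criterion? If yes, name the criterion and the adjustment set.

P(Q|do(Z)): backdoor, adjust for {M}.

desc(Z)\{Z}={G,J,K,Q,S}; candidates ⊆ {H,M}.
size 0: {}; under {} Z still reaches {H,M,Q} ∋ Q.
{M}: Z⊥Q given {M} in G with Z→· removed — back-door holds.
P(Q|do(Z)) = Σ_{M} P(Q|Z,M)·P(M).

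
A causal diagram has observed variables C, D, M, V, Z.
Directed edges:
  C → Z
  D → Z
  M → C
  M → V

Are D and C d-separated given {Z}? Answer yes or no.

No — D and C are d-connected given {Z}.

Bayes-Ball from D | {Z} reaches {C,M,V}.
C ∈ reach(D|{Z}) ⇒ D ⊥̸ C | {Z}.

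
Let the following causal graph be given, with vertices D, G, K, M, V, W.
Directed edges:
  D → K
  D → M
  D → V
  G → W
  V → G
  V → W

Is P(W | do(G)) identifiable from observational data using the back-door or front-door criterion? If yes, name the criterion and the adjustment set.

desc(G)\{G}={W}; candidates ⊆ {D,K,M,V}.
size 0: {}; under {} G still reaches {D,K,M,V,W} ∋ W.
{V}: G⊥W given {V} in G with G→· removed — back-door holds.
P(W|do(G)) = Σ_{V} P(W|G,V)·P(V).

P(W|do(G)): backdoor, adjust for {V}.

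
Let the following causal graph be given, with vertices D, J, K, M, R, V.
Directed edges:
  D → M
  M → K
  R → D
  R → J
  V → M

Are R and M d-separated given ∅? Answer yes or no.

No — R and M are d-connected given ∅.

Bayes-Ball from R | ∅ reaches {D,J,K,M}.
M ∈ reach(R|∅) ⇒ R ⊥̸ M | ∅.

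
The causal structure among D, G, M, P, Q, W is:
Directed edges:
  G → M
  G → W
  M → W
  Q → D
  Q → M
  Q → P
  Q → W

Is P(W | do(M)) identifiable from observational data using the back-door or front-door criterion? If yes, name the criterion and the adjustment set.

desc(M)\{M}={W}; candidates ⊆ {D,G,P,Q}.
size 0: {}; under {} M still reaches {D,G,P,Q,W} ∋ W.
size 1: {D}, {G}, {P} …(+1); under {D} M still reaches {G,P,Q,W} ∋ W.
{G,Q}: M⊥W given {G,Q} in G with M→· removed — back-door holds.
P(W|do(M)) = Σ_{G,Q} P(W|M,G,Q)·P(G,Q).

P(W|do(M)): backdoor, adjust for {G, Q}.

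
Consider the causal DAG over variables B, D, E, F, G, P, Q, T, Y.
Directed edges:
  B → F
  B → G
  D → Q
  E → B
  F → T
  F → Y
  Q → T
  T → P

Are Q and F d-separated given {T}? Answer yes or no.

Bayes-Ball from Q | {T} reaches {B,D,E,F,G,Y}.
F ∈ reach(Q|{T}) ⇒ Q ⊥̸ F | {T}.

No — Q and F are d-connected given {T}.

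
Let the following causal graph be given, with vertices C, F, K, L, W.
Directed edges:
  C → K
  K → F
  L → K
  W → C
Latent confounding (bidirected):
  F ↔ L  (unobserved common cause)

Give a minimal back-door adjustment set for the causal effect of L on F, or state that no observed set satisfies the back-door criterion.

desc(L)\{L}={F,K}; candidates ⊆ {C,W}.
L↔F: latent back-door arc(s) into L.
size 0: {}; under {} L still reaches {F} ∋ F.
size 1: {C}, {W}; under {C} L still reaches {F} ∋ F.
size 2: {C,W}; under {C,W} L still reaches {F} ∋ F.
L↔F cannot be blocked by any observed set — no back-door set.

L→F: no observed back-door set.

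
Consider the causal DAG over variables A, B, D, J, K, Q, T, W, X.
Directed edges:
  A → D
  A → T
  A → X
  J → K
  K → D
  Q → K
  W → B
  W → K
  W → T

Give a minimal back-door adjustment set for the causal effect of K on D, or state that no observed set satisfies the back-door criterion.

desc(K)\{K}={D}; candidates ⊆ {A,B,J,Q,T,W,X}.
∅: K⊥D given ∅ in G with K→· removed — back-door holds.

K→D: minimal back-door set ∅.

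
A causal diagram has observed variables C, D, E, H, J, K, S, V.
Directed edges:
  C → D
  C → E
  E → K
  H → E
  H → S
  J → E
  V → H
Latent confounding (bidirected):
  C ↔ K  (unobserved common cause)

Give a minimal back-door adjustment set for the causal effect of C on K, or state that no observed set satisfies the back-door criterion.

C→K: no observed back-door set.

desc(C)\{C}={D,E,K}; candidates ⊆ {H,J,S,V}.
C↔K: latent back-door arc(s) into C.
size 0: {}; under {} C still reaches {K} ∋ K.
size 1: {H}, {J}, {S} …(+1); under {H} C still reaches {K} ∋ K.
size 2: {H,J}, {H,S}, {H,V} …(+3); under {H,J} C still reaches {K} ∋ K.
C↔K cannot be blocked by any observed set — no back-door set.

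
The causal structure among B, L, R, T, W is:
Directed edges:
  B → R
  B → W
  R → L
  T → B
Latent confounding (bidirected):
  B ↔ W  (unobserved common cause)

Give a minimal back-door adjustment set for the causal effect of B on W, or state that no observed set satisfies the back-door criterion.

desc(B)\{B}={L,R,W}; candidates ⊆ {T}.
B↔W: latent back-door arc(s) into B.
size 0: {}; under {} B still reaches {T,W} ∋ W.
size 1: {T}; under {T} B still reaches {W} ∋ W.
B↔W cannot be blocked by any observed set — no back-door set.

B→W: no observed back-door set.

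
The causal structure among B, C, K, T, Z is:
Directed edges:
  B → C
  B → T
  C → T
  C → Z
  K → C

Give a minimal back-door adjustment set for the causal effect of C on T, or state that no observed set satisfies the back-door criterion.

C→T: minimal back-door set {B}.

desc(C)\{C}={T,Z}; candidates ⊆ {B,K}.
size 0: {}; under {} C still reaches {B,K,T} ∋ T.
{B}: C⊥T given {B} in G with C→· removed — back-door holds.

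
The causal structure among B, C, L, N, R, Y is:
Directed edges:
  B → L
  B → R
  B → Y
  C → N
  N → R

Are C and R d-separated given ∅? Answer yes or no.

Bayes-Ball from C | ∅ reaches {N,R}.
R ∈ reach(C|∅) ⇒ C ⊥̸ R | ∅.

No — C and R are d-connected given ∅.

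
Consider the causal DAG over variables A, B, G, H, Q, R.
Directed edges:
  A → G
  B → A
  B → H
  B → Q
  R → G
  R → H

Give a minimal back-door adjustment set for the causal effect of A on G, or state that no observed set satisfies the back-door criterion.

desc(A)\{A}={G}; candidates ⊆ {B,H,Q,R}.
∅: A⊥G given ∅ in G with A→· removed — back-door holds.

A→G: minimal back-door set ∅.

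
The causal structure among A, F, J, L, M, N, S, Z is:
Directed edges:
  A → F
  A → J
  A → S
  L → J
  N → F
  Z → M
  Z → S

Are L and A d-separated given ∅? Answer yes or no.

Yes — L ⊥ A | ∅.

Bayes-Ball from L | ∅ reaches {J}.
A ∉ reach(L|∅) ⇒ L ⊥ A | ∅.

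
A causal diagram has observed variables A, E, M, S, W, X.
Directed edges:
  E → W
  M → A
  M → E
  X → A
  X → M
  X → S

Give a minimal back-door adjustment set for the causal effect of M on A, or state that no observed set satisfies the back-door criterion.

M→A: minimal back-door set {X}.

desc(M)\{M}={A,E,W}; candidates ⊆ {S,X}.
size 0: {}; under {} M still reaches {A,S,X} ∋ A.
{X}: M⊥A given {X} in G with M→· removed — back-door holds.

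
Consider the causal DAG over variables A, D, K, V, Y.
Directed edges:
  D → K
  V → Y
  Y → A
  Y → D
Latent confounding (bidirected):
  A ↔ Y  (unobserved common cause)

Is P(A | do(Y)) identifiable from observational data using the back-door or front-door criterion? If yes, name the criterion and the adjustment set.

P(A|do(Y)): not identifiable (no BD/FD set).

desc(Y)\{Y}={A,D,K}; candidates ⊆ {V}.
Y↔A: latent back-door arc(s) into Y.
size 0: {}; under {} Y still reaches {A,V} ∋ A.
size 1: {V}; under {V} Y still reaches {A} ∋ A.
Y↔A cannot be blocked by any observed set — no back-door set.
No mediator lies on a directed Y→…→A path.
Neither criterion identifies P(A|do(Y)) in this graph.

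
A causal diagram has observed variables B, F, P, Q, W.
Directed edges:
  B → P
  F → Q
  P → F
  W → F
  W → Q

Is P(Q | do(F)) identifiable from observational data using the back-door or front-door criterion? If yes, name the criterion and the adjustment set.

P(Q|do(F)): backdoor, adjust for {W}.

desc(F)\{F}={Q}; candidates ⊆ {B,P,W}.
size 0: {}; under {} F still reaches {B,P,Q,W} ∋ Q.
{W}: F⊥Q given {W} in G with F→· removed — back-door holds.
P(Q|do(F)) = Σ_{W} P(Q|F,W)·P(W).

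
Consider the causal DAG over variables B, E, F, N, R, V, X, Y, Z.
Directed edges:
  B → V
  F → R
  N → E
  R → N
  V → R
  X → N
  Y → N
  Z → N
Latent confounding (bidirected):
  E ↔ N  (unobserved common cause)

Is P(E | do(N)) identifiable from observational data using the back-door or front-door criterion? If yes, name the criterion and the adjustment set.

desc(N)\{N}={E}; candidates ⊆ {B,F,R,V,X,Y,Z}.
N↔E: latent back-door arc(s) into N.
size 0: {}; under {} N still reaches {B,E,F,R,V,X,Y,Z} ∋ E.
size 1: {B}, {F}, {R} …(+4); under {B} N still reaches {E,F,R,V,X,Y,Z} ∋ E.
size 2: {B,F}, {B,R}, {B,V} …(+18); under {B,F} N still reaches {E,R,V,X,Y,Z} ∋ E.
N↔E cannot be blocked by any observed set — no back-door set.
No mediator lies on a directed N→…→E path.
Neither criterion identifies P(E|do(N)) in this graph.

P(E|do(N)): not identifiable (no BD/FD set).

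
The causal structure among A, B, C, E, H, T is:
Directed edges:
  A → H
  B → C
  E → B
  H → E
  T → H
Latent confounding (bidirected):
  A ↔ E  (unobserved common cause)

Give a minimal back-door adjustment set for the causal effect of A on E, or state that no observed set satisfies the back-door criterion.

desc(A)\{A}={B,C,E,H}; candidates ⊆ {T}.
A↔E: latent back-door arc(s) into A.
size 0: {}; under {} A still reaches {B,C,E} ∋ E.
size 1: {T}; under {T} A still reaches {B,C,E} ∋ E.
A↔E cannot be blocked by any observed set — no back-door set.

A→E: no observed back-door set.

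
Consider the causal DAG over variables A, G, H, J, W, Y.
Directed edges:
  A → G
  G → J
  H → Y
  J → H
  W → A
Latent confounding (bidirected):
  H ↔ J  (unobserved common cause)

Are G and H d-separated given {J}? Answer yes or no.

No — G and H are d-connected given {J}.

Bayes-Ball from G | {J} reaches {A,H,W,Y}.
H ∈ reach(G|{J}) ⇒ G ⊥̸ H | {J}.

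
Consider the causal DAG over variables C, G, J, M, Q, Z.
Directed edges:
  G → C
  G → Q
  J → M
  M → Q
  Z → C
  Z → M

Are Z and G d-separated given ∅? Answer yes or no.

Bayes-Ball from Z | ∅ reaches {C,M,Q}.
G ∉ reach(Z|∅) ⇒ Z ⊥ G | ∅.

Yes — Z ⊥ G | ∅.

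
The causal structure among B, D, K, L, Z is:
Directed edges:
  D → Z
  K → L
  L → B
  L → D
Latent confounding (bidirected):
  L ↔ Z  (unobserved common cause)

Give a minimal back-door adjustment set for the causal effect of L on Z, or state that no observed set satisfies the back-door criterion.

L→Z: no observed back-door set.

desc(L)\{L}={B,D,Z}; candidates ⊆ {K}.
L↔Z: latent back-door arc(s) into L.
size 0: {}; under {} L still reaches {K,Z} ∋ Z.
size 1: {K}; under {K} L still reaches {Z} ∋ Z.
L↔Z cannot be blocked by any observed set — no back-door set.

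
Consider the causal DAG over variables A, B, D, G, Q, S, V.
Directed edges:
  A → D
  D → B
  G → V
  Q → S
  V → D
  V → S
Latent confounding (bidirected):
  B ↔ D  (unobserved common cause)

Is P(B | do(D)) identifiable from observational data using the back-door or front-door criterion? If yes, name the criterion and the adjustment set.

P(B|do(D)): not identifiable (no BD/FD set).

desc(D)\{D}={B}; candidates ⊆ {A,G,Q,S,V}.
D↔B: latent back-door arc(s) into D.
size 0: {}; under {} D still reaches {A,B,G,S,V} ∋ B.
size 1: {A}, {G}, {Q} …(+2); under {A} D still reaches {B,G,S,V} ∋ B.
size 2: {A,G}, {A,Q}, {A,S} …(+7); under {A,G} D still reaches {B,S,V} ∋ B.
D↔B cannot be blocked by any observed set — no back-door set.
No mediator lies on a directed D→…→B path.
Neither criterion identifies P(B|do(D)) in this graph.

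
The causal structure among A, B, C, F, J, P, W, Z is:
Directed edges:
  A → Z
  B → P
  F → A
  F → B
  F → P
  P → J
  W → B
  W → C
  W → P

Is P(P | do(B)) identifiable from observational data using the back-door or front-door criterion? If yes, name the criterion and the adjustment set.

P(P|do(B)): backdoor, adjust for {F, W}.

desc(B)\{B}={J,P}; candidates ⊆ {A,C,F,W,Z}.
size 0: {}; under {} B still reaches {A,C,F,J,P,W,Z} ∋ P.
size 1: {A}, {C}, {F} …(+2); under {A} B still reaches {C,F,J,P,W} ∋ P.
{F,W}: B⊥P given {F,W} in G with B→· removed — back-door holds.
P(P|do(B)) = Σ_{F,W} P(P|B,F,W)·P(F,W).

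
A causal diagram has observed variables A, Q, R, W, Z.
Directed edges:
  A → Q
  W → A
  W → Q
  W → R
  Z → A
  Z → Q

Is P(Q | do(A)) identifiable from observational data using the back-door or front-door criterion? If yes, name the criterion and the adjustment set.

desc(A)\{A}={Q}; candidates ⊆ {R,W,Z}.
size 0: {}; under {} A still reaches {Q,R,W,Z} ∋ Q.
size 1: {R}, {W}, {Z}; under {R} A still reaches {Q,W,Z} ∋ Q.
{W,Z}: A⊥Q given {W,Z} in G with A→· removed — back-door holds.
P(Q|do(A)) = Σ_{W,Z} P(Q|A,W,Z)·P(W,Z).

P(Q|do(A)): backdoor, adjust for {W, Z}.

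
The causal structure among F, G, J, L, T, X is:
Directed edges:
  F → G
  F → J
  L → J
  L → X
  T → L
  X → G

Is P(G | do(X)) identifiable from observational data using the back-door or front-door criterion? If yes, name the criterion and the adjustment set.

desc(X)\{X}={G}; candidates ⊆ {F,J,L,T}.
∅: X⊥G given ∅ in G with X→· removed — back-door holds.
P(G|do(X)) = P(G|X) — no adjustment needed.

P(G|do(X)): backdoor, adjust for ∅.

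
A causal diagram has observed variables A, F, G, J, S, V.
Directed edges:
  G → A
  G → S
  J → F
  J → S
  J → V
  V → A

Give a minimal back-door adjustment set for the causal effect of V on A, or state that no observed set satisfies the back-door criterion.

desc(V)\{V}={A}; candidates ⊆ {F,G,J,S}.
∅: V⊥A given ∅ in G with V→· removed — back-door holds.

V→A: minimal back-door set ∅.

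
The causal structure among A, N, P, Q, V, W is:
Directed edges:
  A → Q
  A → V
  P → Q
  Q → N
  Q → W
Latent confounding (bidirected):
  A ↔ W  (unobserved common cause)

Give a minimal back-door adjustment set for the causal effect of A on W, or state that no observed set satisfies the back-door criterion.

A→W: no observed back-door set.

desc(A)\{A}={N,Q,V,W}; candidates ⊆ {P}.
A↔W: latent back-door arc(s) into A.
size 0: {}; under {} A still reaches {W} ∋ W.
size 1: {P}; under {P} A still reaches {W} ∋ W.
A↔W cannot be blocked by any observed set — no back-door set.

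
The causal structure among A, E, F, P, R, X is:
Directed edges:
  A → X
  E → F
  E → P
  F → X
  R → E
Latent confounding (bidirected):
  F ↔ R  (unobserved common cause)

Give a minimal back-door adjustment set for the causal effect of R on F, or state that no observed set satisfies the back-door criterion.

desc(R)\{R}={E,F,P,X}; candidates ⊆ {A}.
R↔F: latent back-door arc(s) into R.
size 0: {}; under {} R still reaches {F,X} ∋ F.
size 1: {A}; under {A} R still reaches {F,X} ∋ F.
R↔F cannot be blocked by any observed set — no back-door set.

R→F: no observed back-door set.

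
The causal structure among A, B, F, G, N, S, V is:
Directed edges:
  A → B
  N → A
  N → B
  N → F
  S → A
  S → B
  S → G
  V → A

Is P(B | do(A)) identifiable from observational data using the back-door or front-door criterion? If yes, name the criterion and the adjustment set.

P(B|do(A)): backdoor, adjust for {N, S}.

desc(A)\{A}={B}; candidates ⊆ {F,G,N,S,V}.
size 0: {}; under {} A still reaches {B,F,G,N,S,V} ∋ B.
size 1: {F}, {G}, {N} …(+2); under {F} A still reaches {B,G,N,S,V} ∋ B.
{N,S}: A⊥B given {N,S} in G with A→· removed — back-door holds.
P(B|do(A)) = Σ_{N,S} P(B|A,N,S)·P(N,S).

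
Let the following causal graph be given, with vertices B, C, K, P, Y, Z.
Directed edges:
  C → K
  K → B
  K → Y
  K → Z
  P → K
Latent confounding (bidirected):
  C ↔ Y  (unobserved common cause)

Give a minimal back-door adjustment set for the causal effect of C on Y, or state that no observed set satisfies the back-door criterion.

desc(C)\{C}={B,K,Y,Z}; candidates ⊆ {P}.
C↔Y: latent back-door arc(s) into C.
size 0: {}; under {} C still reaches {Y} ∋ Y.
size 1: {P}; under {P} C still reaches {Y} ∋ Y.
C↔Y cannot be blocked by any observed set — no back-door set.

C→Y: no observed back-door set.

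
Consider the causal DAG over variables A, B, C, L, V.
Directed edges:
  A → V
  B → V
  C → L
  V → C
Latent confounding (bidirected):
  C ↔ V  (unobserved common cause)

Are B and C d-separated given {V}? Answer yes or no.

No — B and C are d-connected given {V}.

Bayes-Ball from B | {V} reaches {A,C,L}.
C ∈ reach(B|{V}) ⇒ B ⊥̸ C | {V}.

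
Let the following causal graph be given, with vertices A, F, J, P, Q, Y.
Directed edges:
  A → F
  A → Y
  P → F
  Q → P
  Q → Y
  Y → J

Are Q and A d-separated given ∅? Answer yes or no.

Yes — Q ⊥ A | ∅.

Bayes-Ball from Q | ∅ reaches {F,J,P,Y}.
A ∉ reach(Q|∅) ⇒ Q ⊥ A | ∅.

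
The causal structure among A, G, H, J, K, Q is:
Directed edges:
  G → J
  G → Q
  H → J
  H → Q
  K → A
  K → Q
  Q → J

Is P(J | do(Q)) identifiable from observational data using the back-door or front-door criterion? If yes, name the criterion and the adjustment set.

P(J|do(Q)): backdoor, adjust for {G, H}.

desc(Q)\{Q}={J}; candidates ⊆ {A,G,H,K}.
size 0: {}; under {} Q still reaches {A,G,H,J,K} ∋ J.
size 1: {A}, {G}, {H} …(+1); under {A} Q still reaches {G,H,J,K} ∋ J.
{G,H}: Q⊥J given {G,H} in G with Q→· removed — back-door holds.
P(J|do(Q)) = Σ_{G,H} P(J|Q,G,H)·P(G,H).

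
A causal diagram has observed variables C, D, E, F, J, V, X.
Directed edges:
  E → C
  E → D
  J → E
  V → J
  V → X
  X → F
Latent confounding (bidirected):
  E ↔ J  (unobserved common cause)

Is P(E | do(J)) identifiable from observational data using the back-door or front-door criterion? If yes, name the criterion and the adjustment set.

desc(J)\{J}={C,D,E}; candidates ⊆ {F,V,X}.
J↔E: latent back-door arc(s) into J.
size 0: {}; under {} J still reaches {C,D,E,F,V,X} ∋ E.
size 1: {F}, {V}, {X}; under {F} J still reaches {C,D,E,V,X} ∋ E.
size 2: {F,V}, {F,X}, {V,X}; under {F,V} J still reaches {C,D,E} ∋ E.
J↔E cannot be blocked by any observed set — no back-door set.
No mediator lies on a directed J→…→E path.
Neither criterion identifies P(E|do(J)) in this graph.

P(E|do(J)): not identifiable (no BD/FD set).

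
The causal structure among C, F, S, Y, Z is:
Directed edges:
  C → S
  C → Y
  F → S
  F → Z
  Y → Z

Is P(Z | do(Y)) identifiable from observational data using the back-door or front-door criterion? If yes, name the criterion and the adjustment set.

P(Z|do(Y)): backdoor, adjust for ∅.

desc(Y)\{Y}={Z}; candidates ⊆ {C,F,S}.
∅: Y⊥Z given ∅ in G with Y→· removed — back-door holds.
P(Z|do(Y)) = P(Z|Y) — no adjustment needed.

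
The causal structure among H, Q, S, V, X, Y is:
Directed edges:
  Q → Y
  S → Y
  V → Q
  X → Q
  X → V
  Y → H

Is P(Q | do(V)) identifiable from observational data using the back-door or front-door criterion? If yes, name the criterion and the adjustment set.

desc(V)\{V}={H,Q,Y}; candidates ⊆ {S,X}.
size 0: {}; under {} V still reaches {H,Q,X,Y} ∋ Q.
{X}: V⊥Q given {X} in G with V→· removed — back-door holds.
P(Q|do(V)) = Σ_{X} P(Q|V,X)·P(X).

P(Q|do(V)): backdoor, adjust for {X}.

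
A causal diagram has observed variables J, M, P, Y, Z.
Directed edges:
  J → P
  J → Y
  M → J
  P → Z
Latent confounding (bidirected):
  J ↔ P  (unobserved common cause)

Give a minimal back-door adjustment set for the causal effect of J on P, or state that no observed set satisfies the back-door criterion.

J→P: no observed back-door set.

desc(J)\{J}={P,Y,Z}; candidates ⊆ {M}.
J↔P: latent back-door arc(s) into J.
size 0: {}; under {} J still reaches {M,P,Z} ∋ P.
size 1: {M}; under {M} J still reaches {P,Z} ∋ P.
J↔P cannot be blocked by any observed set — no back-door set.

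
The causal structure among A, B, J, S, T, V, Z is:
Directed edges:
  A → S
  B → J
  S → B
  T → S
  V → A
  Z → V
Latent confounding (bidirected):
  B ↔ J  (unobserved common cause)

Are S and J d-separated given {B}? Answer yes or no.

No — S and J are d-connected given {B}.

Bayes-Ball from S | {B} reaches {A,J,T,V,Z}.
J ∈ reach(S|{B}) ⇒ S ⊥̸ J | {B}.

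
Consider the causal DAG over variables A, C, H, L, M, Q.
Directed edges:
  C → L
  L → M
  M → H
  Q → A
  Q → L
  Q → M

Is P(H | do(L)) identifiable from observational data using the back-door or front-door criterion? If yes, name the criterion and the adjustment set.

P(H|do(L)): backdoor, adjust for {Q}.

desc(L)\{L}={H,M}; candidates ⊆ {A,C,Q}.
size 0: {}; under {} L still reaches {A,C,H,M,Q} ∋ H.
{Q}: L⊥H given {Q} in G with L→· removed — back-door holds.
P(H|do(L)) = Σ_{Q} P(H|L,Q)·P(Q).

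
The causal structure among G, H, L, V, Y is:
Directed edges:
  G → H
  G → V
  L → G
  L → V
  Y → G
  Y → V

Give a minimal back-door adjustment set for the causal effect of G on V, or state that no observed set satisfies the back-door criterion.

desc(G)\{G}={H,V}; candidates ⊆ {L,Y}.
size 0: {}; under {} G still reaches {L,V,Y} ∋ V.
size 1: {L}, {Y}; under {L} G still reaches {V,Y} ∋ V.
{L,Y}: G⊥V given {L,Y} in G with G→· removed — back-door holds.

G→V: minimal back-door set {L, Y}.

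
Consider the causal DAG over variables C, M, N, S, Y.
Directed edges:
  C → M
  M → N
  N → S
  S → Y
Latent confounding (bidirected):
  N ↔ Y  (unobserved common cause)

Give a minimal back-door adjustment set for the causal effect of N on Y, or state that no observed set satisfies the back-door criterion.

desc(N)\{N}={S,Y}; candidates ⊆ {C,M}.
N↔Y: latent back-door arc(s) into N.
size 0: {}; under {} N still reaches {C,M,Y} ∋ Y.
size 1: {C}, {M}; under {C} N still reaches {M,Y} ∋ Y.
size 2: {C,M}; under {C,M} N still reaches {Y} ∋ Y.
N↔Y cannot be blocked by any observed set — no back-door set.

N→Y: no observed back-door set.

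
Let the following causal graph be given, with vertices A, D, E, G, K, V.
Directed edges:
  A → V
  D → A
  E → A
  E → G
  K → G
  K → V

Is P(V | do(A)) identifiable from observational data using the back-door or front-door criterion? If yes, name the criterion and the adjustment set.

desc(A)\{A}={V}; candidates ⊆ {D,E,G,K}.
∅: A⊥V given ∅ in G with A→· removed — back-door holds.
P(V|do(A)) = P(V|A) — no adjustment needed.

P(V|do(A)): backdoor, adjust for ∅.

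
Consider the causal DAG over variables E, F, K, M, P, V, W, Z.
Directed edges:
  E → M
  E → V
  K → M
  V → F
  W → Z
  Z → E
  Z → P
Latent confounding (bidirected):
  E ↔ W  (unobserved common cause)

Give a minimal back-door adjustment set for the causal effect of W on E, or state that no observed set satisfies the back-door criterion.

W→E: no observed back-door set.

desc(W)\{W}={E,F,M,P,V,Z}; candidates ⊆ {K}.
W↔E: latent back-door arc(s) into W.
size 0: {}; under {} W still reaches {E,F,M,V} ∋ E.
size 1: {K}; under {K} W still reaches {E,F,M,V} ∋ E.
W↔E cannot be blocked by any observed set — no back-door set.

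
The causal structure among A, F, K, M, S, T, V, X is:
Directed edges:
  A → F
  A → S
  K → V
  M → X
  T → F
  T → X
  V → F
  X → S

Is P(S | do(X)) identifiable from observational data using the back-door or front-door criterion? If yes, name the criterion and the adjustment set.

desc(X)\{X}={S}; candidates ⊆ {A,F,K,M,T,V}.
∅: X⊥S given ∅ in G with X→· removed — back-door holds.
P(S|do(X)) = P(S|X) — no adjustment needed.

P(S|do(X)): backdoor, adjust for ∅.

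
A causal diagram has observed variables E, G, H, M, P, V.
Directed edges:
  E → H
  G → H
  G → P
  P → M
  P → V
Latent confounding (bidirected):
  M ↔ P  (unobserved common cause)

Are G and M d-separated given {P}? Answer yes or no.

No — G and M are d-connected given {P}.

Bayes-Ball from G | {P} reaches {H,M}.
M ∈ reach(G|{P}) ⇒ G ⊥̸ M | {P}.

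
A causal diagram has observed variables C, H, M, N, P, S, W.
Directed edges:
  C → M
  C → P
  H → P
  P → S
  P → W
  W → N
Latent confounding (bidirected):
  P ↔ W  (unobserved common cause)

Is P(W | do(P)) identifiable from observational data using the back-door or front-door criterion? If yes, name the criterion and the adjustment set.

P(W|do(P)): not identifiable (no BD/FD set).

desc(P)\{P}={N,S,W}; candidates ⊆ {C,H,M}.
P↔W: latent back-door arc(s) into P.
size 0: {}; under {} P still reaches {C,H,M,N,W} ∋ W.
size 1: {C}, {H}, {M}; under {C} P still reaches {H,N,W} ∋ W.
size 2: {C,H}, {C,M}, {H,M}; under {C,H} P still reaches {N,W} ∋ W.
P↔W cannot be blocked by any observed set — no back-door set.
No mediator lies on a directed P→…→W path.
Neither criterion identifies P(W|do(P)) in this graph.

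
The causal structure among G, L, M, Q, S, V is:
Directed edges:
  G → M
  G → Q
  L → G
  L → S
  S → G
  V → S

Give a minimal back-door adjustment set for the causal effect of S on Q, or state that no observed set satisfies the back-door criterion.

desc(S)\{S}={G,M,Q}; candidates ⊆ {L,V}.
size 0: {}; under {} S still reaches {G,L,M,Q,V} ∋ Q.
{L}: S⊥Q given {L} in G with S→· removed — back-door holds.

S→Q: minimal back-door set {L}.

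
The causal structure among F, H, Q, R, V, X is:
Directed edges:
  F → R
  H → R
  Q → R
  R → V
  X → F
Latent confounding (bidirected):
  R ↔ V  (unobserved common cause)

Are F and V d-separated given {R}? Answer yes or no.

No — F and V are d-connected given {R}.

Bayes-Ball from F | {R} reaches {H,Q,V,X}.
V ∈ reach(F|{R}) ⇒ F ⊥̸ V | {R}.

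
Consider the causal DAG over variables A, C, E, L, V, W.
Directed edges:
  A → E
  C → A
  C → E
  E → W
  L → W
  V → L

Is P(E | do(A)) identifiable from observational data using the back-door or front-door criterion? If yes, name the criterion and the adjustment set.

desc(A)\{A}={E,W}; candidates ⊆ {C,L,V}.
size 0: {}; under {} A still reaches {C,E,W} ∋ E.
{C}: A⊥E given {C} in G with A→· removed — back-door holds.
P(E|do(A)) = Σ_{C} P(E|A,C)·P(C).

P(E|do(A)): backdoor, adjust for {C}.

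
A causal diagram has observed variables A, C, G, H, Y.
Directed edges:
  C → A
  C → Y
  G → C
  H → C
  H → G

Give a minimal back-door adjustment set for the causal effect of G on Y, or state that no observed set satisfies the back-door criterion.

desc(G)\{G}={A,C,Y}; candidates ⊆ {H}.
size 0: {}; under {} G still reaches {A,C,H,Y} ∋ Y.
{H}: G⊥Y given {H} in G with G→· removed — back-door holds.

G→Y: minimal back-door set {H}.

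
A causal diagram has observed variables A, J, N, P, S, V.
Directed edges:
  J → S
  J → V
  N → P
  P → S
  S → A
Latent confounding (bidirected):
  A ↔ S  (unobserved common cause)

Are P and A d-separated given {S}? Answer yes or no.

Bayes-Ball from P | {S} reaches {A,J,N,V}.
A ∈ reach(P|{S}) ⇒ P ⊥̸ A | {S}.

No — P and A are d-connected given {S}.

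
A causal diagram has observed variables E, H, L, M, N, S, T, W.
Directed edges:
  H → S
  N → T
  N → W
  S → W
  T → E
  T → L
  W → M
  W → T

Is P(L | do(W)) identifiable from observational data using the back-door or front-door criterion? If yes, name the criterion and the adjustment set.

desc(W)\{W}={E,L,M,T}; candidates ⊆ {H,N,S}.
size 0: {}; under {} W still reaches {E,H,L,N,S,T} ∋ L.
{N}: W⊥L given {N} in G with W→· removed — back-door holds.
P(L|do(W)) = Σ_{N} P(L|W,N)·P(N).

P(L|do(W)): backdoor, adjust for {N}.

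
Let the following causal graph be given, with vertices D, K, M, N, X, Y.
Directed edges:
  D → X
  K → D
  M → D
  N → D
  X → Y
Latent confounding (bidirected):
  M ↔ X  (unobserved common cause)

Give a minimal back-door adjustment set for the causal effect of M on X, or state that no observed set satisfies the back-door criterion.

M→X: no observed back-door set.

desc(M)\{M}={D,X,Y}; candidates ⊆ {K,N}.
M↔X: latent back-door arc(s) into M.
size 0: {}; under {} M still reaches {X,Y} ∋ X.
size 1: {K}, {N}; under {K} M still reaches {X,Y} ∋ X.
size 2: {K,N}; under {K,N} M still reaches {X,Y} ∋ X.
M↔X cannot be blocked by any observed set — no back-door set.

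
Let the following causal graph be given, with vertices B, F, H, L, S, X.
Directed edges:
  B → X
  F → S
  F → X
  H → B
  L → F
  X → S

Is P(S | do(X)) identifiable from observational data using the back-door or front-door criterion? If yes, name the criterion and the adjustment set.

P(S|do(X)): backdoor, adjust for {F}.

desc(X)\{X}={S}; candidates ⊆ {B,F,H,L}.
size 0: {}; under {} X still reaches {B,F,H,L,S} ∋ S.
{F}: X⊥S given {F} in G with X→· removed — back-door holds.
P(S|do(X)) = Σ_{F} P(S|X,F)·P(F).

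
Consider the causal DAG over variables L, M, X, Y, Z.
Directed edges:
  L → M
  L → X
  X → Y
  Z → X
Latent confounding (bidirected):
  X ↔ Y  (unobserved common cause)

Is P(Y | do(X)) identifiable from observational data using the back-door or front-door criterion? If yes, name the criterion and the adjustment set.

P(Y|do(X)): not identifiable (no BD/FD set).

desc(X)\{X}={Y}; candidates ⊆ {L,M,Z}.
X↔Y: latent back-door arc(s) into X.
size 0: {}; under {} X still reaches {L,M,Y,Z} ∋ Y.
size 1: {L}, {M}, {Z}; under {L} X still reaches {Y,Z} ∋ Y.
size 2: {L,M}, {L,Z}, {M,Z}; under {L,M} X still reaches {Y,Z} ∋ Y.
X↔Y cannot be blocked by any observed set — no back-door set.
No mediator lies on a directed X→…→Y path.
Neither criterion identifies P(Y|do(X)) in this graph.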